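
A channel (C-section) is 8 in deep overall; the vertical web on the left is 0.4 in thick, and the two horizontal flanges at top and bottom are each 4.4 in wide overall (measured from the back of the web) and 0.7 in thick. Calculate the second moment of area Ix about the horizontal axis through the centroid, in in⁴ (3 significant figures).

Split into non-overlapping primitives; take the origin at the lower-left of the bounding box.
Web: 0.4 × 8, A = 3.2 in², y = 4 in, Ī = 17.067 in⁴.
Top flange (beyond web): 4 × 0.7, A = 2.8 in², y = 7.65 in, Ī = 0.11433 in⁴.
Bottom flange (beyond web): 4 × 0.7, A = 2.8 in², y = 0.35 in, Ī = 0.11433 in⁴.
By symmetry the centroid is at mid-height, ȳ = 4 in.
Transfer each piece to the horizontal axis through the centroid using Ī + A·d² with d = y − 4:
  web: d = 0 in → contributes +17.067 in⁴
  top flange (beyond web): d = 3.65 in → contributes +37.417 in⁴
  bottom flange (beyond web): d = -3.65 in → contributes +37.417 in⁴
Total I = 91.901 in⁴.

Ix ≈ 91.9 in⁴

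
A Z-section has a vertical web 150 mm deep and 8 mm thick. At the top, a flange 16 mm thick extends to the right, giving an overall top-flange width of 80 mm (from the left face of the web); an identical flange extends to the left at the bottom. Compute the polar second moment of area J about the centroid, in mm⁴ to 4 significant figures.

Split into non-overlapping primitives; take the origin at the lower-left of the bounding box.
Web: 8 × 150, A = 1 200 mm², y = 75 mm, Ī = 2 250 000 mm⁴.
Top flange (beyond web): 72 × 16, A = 1 152 mm², y = 142 mm, Ī = 24 576 mm⁴.
Bottom flange (beyond web): 72 × 16, A = 1 152 mm², y = 8 mm, Ī = 24 576 mm⁴.
Centroid: ȳ = ΣA·y / ΣA = 75 mm.
Transfer each piece to the centroidal x-axis using Ī + A·d² with d = y − 75:
  web: d = 0 mm → contributes +2 250 000 mm⁴
  top flange (beyond web): d = 67 mm → contributes +5 195 904 mm⁴
  bottom flange (beyond web): d = -67 mm → contributes +5 195 904 mm⁴
Total I = 12 641 808 mm⁴.
For the y-axis: x̄ = 76 mm.
Repeating about the centroidal y-axis gives I_y = 4 688 128 mm⁴.
Polar second moment: J = I_x + I_y = 17 329 936 mm⁴.

J ≈ 1.733 × 10⁷ mm⁴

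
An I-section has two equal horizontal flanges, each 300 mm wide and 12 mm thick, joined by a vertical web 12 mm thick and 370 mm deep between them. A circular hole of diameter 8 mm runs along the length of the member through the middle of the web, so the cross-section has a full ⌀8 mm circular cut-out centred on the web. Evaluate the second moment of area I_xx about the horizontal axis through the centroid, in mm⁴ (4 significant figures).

I_xx ≈ 3.134 × 10⁸ mm⁴

Break the section into simple shapes (no overlaps), measuring from the bottom-left corner of the bounding box.
Bottom flange: 300 × 12, A = 3 600 mm², y = 6 mm, Ī = 43 200 mm⁴.
Web: 12 × 370, A = 4 440 mm², y = 197 mm, Ī = 50 653 000 mm⁴.
Top flange: 300 × 12, A = 3 600 mm², y = 388 mm, Ī = 43 200 mm⁴.
Hole (subtracted): ⌀8, A = 50.2655 mm², y = 197 mm, Ī = 201.062 mm⁴.
By symmetry the centroid is at mid-height, ȳ = 197 mm.
Transfer each piece to the horizontal axis through the centroid using Ī + A·d² with d = y − 197:
  bottom flange: d = -191 mm → contributes +131 374 800 mm⁴
  web: d = 0 mm → contributes +50 653 000 mm⁴
  top flange: d = 191 mm → contributes +131 374 800 mm⁴
  hole: d = 0 mm → contributes −201.062 mm⁴
Total I = 313 402 399 mm⁴.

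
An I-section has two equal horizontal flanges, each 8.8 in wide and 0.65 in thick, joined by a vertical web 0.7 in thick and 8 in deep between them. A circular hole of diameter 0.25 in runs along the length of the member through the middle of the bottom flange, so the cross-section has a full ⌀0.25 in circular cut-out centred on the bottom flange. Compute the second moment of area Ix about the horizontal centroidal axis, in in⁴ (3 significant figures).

Ix ≈ 243 in⁴

Treat the section as a set of non-overlapping primitives; coordinates are from the bounding-box lower-left.
Bottom flange: 8.8 × 0.65, A = 5.72 in², y = 0.325 in, Ī = 0.20139 in⁴.
Web: 0.7 × 8, A = 5.6 in², y = 4.65 in, Ī = 29.867 in⁴.
Top flange: 8.8 × 0.65, A = 5.72 in², y = 8.975 in, Ī = 0.20139 in⁴.
Hole (subtracted): ⌀0.25, A = 0.049087 in², y = 0.325 in, Ī = 0.00019175 in⁴.
Centroid: ȳ = ΣA·y / ΣA = 4.6625 in.
Transfer each piece to the horizontal centroidal axis using Ī + A·d² with d = y − 4.6625:
  bottom flange: d = -4.3375 in → contributes +107.82 in⁴
  web: d = -0.012495 in → contributes +29.868 in⁴
  top flange: d = 4.3125 in → contributes +106.58 in⁴
  hole: d = -4.3375 in → contributes −0.92372 in⁴
Total I = 243.34 in⁴.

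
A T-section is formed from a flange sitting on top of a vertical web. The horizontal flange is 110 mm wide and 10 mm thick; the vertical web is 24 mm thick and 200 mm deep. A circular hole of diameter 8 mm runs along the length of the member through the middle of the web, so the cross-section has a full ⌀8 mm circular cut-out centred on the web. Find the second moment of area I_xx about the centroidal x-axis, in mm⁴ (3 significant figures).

I_xx ≈ 2.59 × 10⁷ mm⁴

Break the section into simple shapes (no overlaps), measuring from the bottom-left corner of the bounding box.
Flange: 110 × 10, A = 1 100 mm², y = 205 mm, Ī = 9166.7 mm⁴.
Web: 24 × 200, A = 4 800 mm², y = 100 mm, Ī = 16 000 000 mm⁴.
Hole (subtracted): ⌀8, A = 50.265 mm², y = 100 mm, Ī = 201.06 mm⁴.
Centroid: ȳ = ΣA·y / ΣA = 119.74 mm.
Transfer each piece to the centroidal x-axis using Ī + A·d² with d = y − 119.74:
  flange: d = 85.256 mm → contributes +8 004 520 mm⁴
  web: d = -19.744 mm → contributes +17 871 255 mm⁴
  hole: d = -19.744 mm → contributes −19 797 mm⁴
Total I = 25 855 977 mm⁴.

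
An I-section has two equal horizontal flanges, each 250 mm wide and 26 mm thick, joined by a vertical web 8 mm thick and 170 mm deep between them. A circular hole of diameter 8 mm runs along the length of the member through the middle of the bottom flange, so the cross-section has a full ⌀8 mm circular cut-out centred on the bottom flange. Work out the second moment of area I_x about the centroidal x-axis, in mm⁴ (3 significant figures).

Decompose the section into non-overlapping parts with the origin at the bottom-left of its bounding rectangle.
Bottom flange: 250 × 26, A = 6 500 mm², y = 13 mm, Ī = 366 167 mm⁴.
Web: 8 × 170, A = 1 360 mm², y = 111 mm, Ī = 3 275 333 mm⁴.
Top flange: 250 × 26, A = 6 500 mm², y = 209 mm, Ī = 366 167 mm⁴.
Hole (subtracted): ⌀8, A = 50.265 mm², y = 13 mm, Ī = 201.06 mm⁴.
Centroid: ȳ = ΣA·y / ΣA = 111.34 mm.
Transfer each piece to the centroidal x-axis using Ī + A·d² with d = y − 111.34:
  bottom flange: d = -98.344 mm → contributes +63 231 502 mm⁴
  web: d = -0.34424 mm → contributes +3 275 494 mm⁴
  top flange: d = 97.656 mm → contributes +62 354 372 mm⁴
  hole: d = -98.344 mm → contributes −486 348 mm⁴
Total I = 128 375 020 mm⁴.

I_x ≈ 1.28 × 10⁸ mm⁴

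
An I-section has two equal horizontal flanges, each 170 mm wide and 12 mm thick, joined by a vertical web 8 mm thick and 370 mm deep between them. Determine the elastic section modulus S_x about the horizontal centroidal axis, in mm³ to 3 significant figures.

S_x ≈ 9.27 × 10⁵ mm³

Split into non-overlapping primitives; take the origin at the lower-left of the bounding box.
Bottom flange: 170 × 12, A = 2 040 mm², y = 6 mm, Ī = 24 480 mm⁴.
Web: 8 × 370, A = 2 960 mm², y = 197 mm, Ī = 33 768 667 mm⁴.
Top flange: 170 × 12, A = 2 040 mm², y = 388 mm, Ī = 24 480 mm⁴.
By symmetry the centroid is at mid-height, ȳ = 197 mm.
Transfer each piece to the horizontal centroidal axis using Ī + A·d² with d = y − 197:
  bottom flange: d = -191 mm → contributes +74 445 720 mm⁴
  web: d = 0 mm → contributes +33 768 667 mm⁴
  top flange: d = 191 mm → contributes +74 445 720 mm⁴
Total I = 182 660 107 mm⁴.
Extreme fibre distance c = 197 mm; S = I/c = 927 209 mm³.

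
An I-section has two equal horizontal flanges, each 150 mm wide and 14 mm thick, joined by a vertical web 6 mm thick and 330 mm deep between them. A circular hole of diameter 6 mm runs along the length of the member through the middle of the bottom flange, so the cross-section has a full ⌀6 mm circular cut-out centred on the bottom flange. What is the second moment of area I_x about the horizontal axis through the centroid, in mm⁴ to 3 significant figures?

I_x ≈ 1.41 × 10⁸ mm⁴

Split into non-overlapping primitives; take the origin at the lower-left of the bounding box.
Bottom flange: 150 × 14, A = 2 100 mm², y = 7 mm, Ī = 34 300 mm⁴.
Web: 6 × 330, A = 1 980 mm², y = 179 mm, Ī = 17 968 500 mm⁴.
Top flange: 150 × 14, A = 2 100 mm², y = 351 mm, Ī = 34 300 mm⁴.
Hole (subtracted): ⌀6, A = 28.274 mm², y = 7 mm, Ī = 63.617 mm⁴.
Centroid: ȳ = ΣA·y / ΣA = 179.79 mm.
Transfer each piece to the horizontal axis through the centroid using Ī + A·d² with d = y − 179.79:
  bottom flange: d = -172.79 mm → contributes +62 733 099 mm⁴
  web: d = -0.79054 mm → contributes +17 969 737 mm⁴
  top flange: d = 171.21 mm → contributes +61 590 926 mm⁴
  hole: d = -172.79 mm → contributes −844 238 mm⁴
Total I = 141 449 524 mm⁴.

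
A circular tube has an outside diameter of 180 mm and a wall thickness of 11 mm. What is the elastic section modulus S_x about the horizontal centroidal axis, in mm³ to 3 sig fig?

S_x ≈ 2.33 × 10⁵ mm³

Treat the section as a set of non-overlapping primitives; coordinates are from the bounding-box lower-left.
Outer circle: ⌀180, A = 25 447 mm², y = 90 mm, Ī = 51 529 974 mm⁴.
Bore (subtracted): ⌀158, A = 19 607 mm², y = 90 mm, Ī = 30 591 322 mm⁴.
By symmetry the centroid is at mid-height, ȳ = 90 mm.
All pieces are centred on the horizontal centroidal axis, so I = ΣĪ (holes subtracted) = 20 938 651 mm⁴.
Extreme fibre distance c = 90 mm; S = I/c = 232 652 mm³.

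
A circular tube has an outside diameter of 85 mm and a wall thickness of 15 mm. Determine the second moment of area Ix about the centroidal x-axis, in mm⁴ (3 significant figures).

Break the section into simple shapes (no overlaps), measuring from the bottom-left corner of the bounding box.
Outer circle: ⌀85, A = 5674.5 mm², y = 42.5 mm, Ī = 2 562 392 mm⁴.
Bore (subtracted): ⌀55, A = 2375.8 mm², y = 42.5 mm, Ī = 449 180 mm⁴.
By symmetry the centroid is at mid-height, ȳ = 42.5 mm.
All pieces are centred on the centroidal x-axis, so I = ΣĪ (holes subtracted) = 2 113 212 mm⁴.

Ix ≈ 2.11 × 10⁶ mm⁴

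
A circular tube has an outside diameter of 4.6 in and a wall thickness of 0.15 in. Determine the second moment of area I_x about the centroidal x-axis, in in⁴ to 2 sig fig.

I_x ≈ 5.2 in⁴

Decompose the section into non-overlapping parts with the origin at the bottom-left of its bounding rectangle.
Outer circle: ⌀4.6, A = 16.62 in², y = 2.3 in, Ī = 21.98 in⁴.
Bore (subtracted): ⌀4.3, A = 14.52 in², y = 2.3 in, Ī = 16.78 in⁴.
By symmetry the centroid is at mid-height, ȳ = 2.3 in.
All pieces are centred on the centroidal x-axis, so I = ΣĪ (holes subtracted) = 5.197 in⁴.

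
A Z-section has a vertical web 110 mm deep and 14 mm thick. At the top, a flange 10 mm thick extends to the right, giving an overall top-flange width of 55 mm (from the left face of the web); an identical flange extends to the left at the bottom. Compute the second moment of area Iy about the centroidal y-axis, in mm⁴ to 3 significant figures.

Treat the section as a set of non-overlapping primitives; coordinates are from the bounding-box lower-left.
Web: 14 × 110, A = 1 540 mm², x = 48 mm, Ī = 25 153 mm⁴.
Top flange (beyond web): 41 × 10, A = 410 mm², x = 75.5 mm, Ī = 57 434 mm⁴.
Bottom flange (beyond web): 41 × 10, A = 410 mm², x = 20.5 mm, Ī = 57 434 mm⁴.
Centroid: x̄ = ΣA·x / ΣA = 48 mm.
Transfer each piece to the centroidal y-axis using Ī + A·d² with d = x − 48:
  web: d = 0 mm → contributes +25 153 mm⁴
  top flange (beyond web): d = 27.5 mm → contributes +367 497 mm⁴
  bottom flange (beyond web): d = -27.5 mm → contributes +367 497 mm⁴
Total I = 760 147 mm⁴.

Iy ≈ 7.60 × 10⁵ mm⁴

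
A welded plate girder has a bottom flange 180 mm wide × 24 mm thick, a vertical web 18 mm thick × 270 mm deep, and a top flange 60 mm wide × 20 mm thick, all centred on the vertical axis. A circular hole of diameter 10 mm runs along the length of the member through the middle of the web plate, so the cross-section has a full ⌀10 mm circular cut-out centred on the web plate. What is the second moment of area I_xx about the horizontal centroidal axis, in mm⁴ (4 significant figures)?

I_xx ≈ 1.277 × 10⁸ mm⁴

Break the section into simple shapes (no overlaps), measuring from the bottom-left corner of the bounding box.
Bottom plate: 180 × 24, A = 4 320 mm², y = 12 mm, Ī = 207 360 mm⁴.
Web plate: 18 × 270, A = 4 860 mm², y = 159 mm, Ī = 29 524 500 mm⁴.
Top plate: 60 × 20, A = 1 200 mm², y = 304 mm, Ī = 40 000 mm⁴.
Hole (subtracted): ⌀10, A = 78.5398 mm², y = 159 mm, Ī = 490.874 mm⁴.
Centroid: ȳ = ΣA·y / ΣA = 114.245 mm.
Transfer each piece to the horizontal centroidal axis using Ī + A·d² with d = y − 114.245:
  bottom plate: d = -102.245 mm → contributes +45 368 972 mm⁴
  web plate: d = 44.7548 mm → contributes +39 259 051 mm⁴
  top plate: d = 189.755 mm → contributes +43 248 270 mm⁴
  hole: d = 44.7548 mm → contributes −157 806 mm⁴
Total I = 127 718 487 mm⁴.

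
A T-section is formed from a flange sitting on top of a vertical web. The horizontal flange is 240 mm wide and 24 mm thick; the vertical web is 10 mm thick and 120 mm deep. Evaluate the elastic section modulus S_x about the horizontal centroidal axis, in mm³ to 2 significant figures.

S_x ≈ 5.7 × 10⁴ mm³

Split into non-overlapping primitives; take the origin at the lower-left of the bounding box.
Flange: 240 × 24, A = 5 760 mm², y = 132 mm, Ī = 276 480 mm⁴.
Web: 10 × 120, A = 1 200 mm², y = 60 mm, Ī = 1 440 000 mm⁴.
Centroid: ȳ = ΣA·y / ΣA = 119.6 mm.
Transfer each piece to the horizontal centroidal axis using Ī + A·d² with d = y − 119.6:
  flange: d = 12.41 mm → contributes +1 164 109 mm⁴
  web: d = -59.59 mm → contributes +5 700 619 mm⁴
Total I = 6 864 728 mm⁴.
Extreme fibre distance c = 119.6 mm; S = I/c = 57 404 mm³.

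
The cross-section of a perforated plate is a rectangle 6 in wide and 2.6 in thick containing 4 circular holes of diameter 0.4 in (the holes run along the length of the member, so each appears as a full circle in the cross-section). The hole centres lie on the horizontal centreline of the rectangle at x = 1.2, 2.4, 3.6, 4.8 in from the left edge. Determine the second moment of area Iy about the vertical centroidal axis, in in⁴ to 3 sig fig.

Decompose the section into non-overlapping parts with the origin at the bottom-left of its bounding rectangle.
Plate: 6 × 2.6, A = 15.6 in², x = 3 in, Ī = 46.8 in⁴.
Hole 1 (subtracted): ⌀0.4, A = 0.12566 in², x = 1.2 in, Ī = 0.0012566 in⁴.
Hole 2 (subtracted): ⌀0.4, A = 0.12566 in², x = 2.4 in, Ī = 0.0012566 in⁴.
Hole 3 (subtracted): ⌀0.4, A = 0.12566 in², x = 3.6 in, Ī = 0.0012566 in⁴.
Hole 4 (subtracted): ⌀0.4, A = 0.12566 in², x = 4.8 in, Ī = 0.0012566 in⁴.
By symmetry the centroid is at mid-width, x̄ = 3 in.
Transfer each piece to the vertical centroidal axis using Ī + A·d² with d = x − 3:
  plate: d = 0 in → contributes +46.8 in⁴
  hole 1: d = -1.8 in → contributes −0.40841 in⁴
  hole 2: d = -0.6 in → contributes −0.046496 in⁴
  hole 3: d = 0.6 in → contributes −0.046496 in⁴
  hole 4: d = 1.8 in → contributes −0.40841 in⁴
Total I = 45.89 in⁴.

Iy ≈ 45.9 in⁴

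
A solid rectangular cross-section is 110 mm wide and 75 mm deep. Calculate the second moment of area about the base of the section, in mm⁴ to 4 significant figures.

I_base ≈ 1.547 × 10⁷ mm⁴

The section: 110 × 75, A = 8 250 mm², y = 37.5 mm, Ī = 3 867 188 mm⁴.
Transfer it to the base of the section using Ī + A·d² with d = y − 0:
  the section: d = 37.5 mm → contributes +15 468 750 mm⁴
Total I = 15 468 750 mm⁴.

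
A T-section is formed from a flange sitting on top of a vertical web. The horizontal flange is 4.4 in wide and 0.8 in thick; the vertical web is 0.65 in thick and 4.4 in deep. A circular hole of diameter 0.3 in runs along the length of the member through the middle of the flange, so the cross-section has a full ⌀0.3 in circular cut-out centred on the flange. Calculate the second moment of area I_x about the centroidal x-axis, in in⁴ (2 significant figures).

I_x ≈ 15 in⁴

Break the section into simple shapes (no overlaps), measuring from the bottom-left corner of the bounding box.
Flange: 4.4 × 0.8, A = 3.52 in², y = 4.8 in, Ī = 0.1877 in⁴.
Web: 0.65 × 4.4, A = 2.86 in², y = 2.2 in, Ī = 4.614 in⁴.
Hole (subtracted): ⌀0.3, A = 0.07069 in², y = 4.8 in, Ī = 0.0003976 in⁴.
Centroid: ȳ = ΣA·y / ΣA = 3.621 in.
Transfer each piece to the centroidal x-axis using Ī + A·d² with d = y − 3.621:
  flange: d = 1.179 in → contributes +5.077 in⁴
  web: d = -1.421 in → contributes +10.39 in⁴
  hole: d = 1.179 in → contributes −0.09858 in⁴
Total I = 15.37 in⁴.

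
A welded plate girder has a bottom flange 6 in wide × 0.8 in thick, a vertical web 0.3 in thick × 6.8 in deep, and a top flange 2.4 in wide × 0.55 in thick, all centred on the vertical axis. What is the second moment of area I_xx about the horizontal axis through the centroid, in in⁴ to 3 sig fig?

I_xx ≈ 73.3 in⁴

Break the section into simple shapes (no overlaps), measuring from the bottom-left corner of the bounding box.
Bottom plate: 6 × 0.8, A = 4.8 in², y = 0.4 in, Ī = 0.256 in⁴.
Web plate: 0.3 × 6.8, A = 2.04 in², y = 4.2 in, Ī = 7.8608 in⁴.
Top plate: 2.4 × 0.55, A = 1.32 in², y = 7.875 in, Ī = 0.033275 in⁴.
Centroid: ȳ = ΣA·y / ΣA = 2.5592 in.
Transfer each piece to the horizontal axis through the centroid using Ī + A·d² with d = y − 2.5592:
  bottom plate: d = -2.1592 in → contributes +22.634 in⁴
  web plate: d = 1.6408 in → contributes +13.353 in⁴
  top plate: d = 5.3158 in → contributes +37.334 in⁴
Total I = 73.321 in⁴.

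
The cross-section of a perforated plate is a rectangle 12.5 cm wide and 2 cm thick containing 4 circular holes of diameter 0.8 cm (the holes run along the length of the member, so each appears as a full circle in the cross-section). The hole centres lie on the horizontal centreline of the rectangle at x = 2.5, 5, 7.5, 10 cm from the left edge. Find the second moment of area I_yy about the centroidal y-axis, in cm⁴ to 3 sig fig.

Break the section into simple shapes (no overlaps), measuring from the bottom-left corner of the bounding box.
Plate: 12.5 × 2, A = 25 cm², x = 6.25 cm, Ī = 325.52 cm⁴.
Hole 1 (subtracted): ⌀0.8, A = 0.50265 cm², x = 2.5 cm, Ī = 0.020106 cm⁴.
Hole 2 (subtracted): ⌀0.8, A = 0.50265 cm², x = 5 cm, Ī = 0.020106 cm⁴.
Hole 3 (subtracted): ⌀0.8, A = 0.50265 cm², x = 7.5 cm, Ī = 0.020106 cm⁴.
Hole 4 (subtracted): ⌀0.8, A = 0.50265 cm², x = 10 cm, Ī = 0.020106 cm⁴.
By symmetry the centroid is at mid-width, x̄ = 6.25 cm.
Transfer each piece to the centroidal y-axis using Ī + A·d² with d = x − 6.25:
  plate: d = 0 cm → contributes +325.52 cm⁴
  hole 1: d = -3.75 cm → contributes −7.0887 cm⁴
  hole 2: d = -1.25 cm → contributes −0.8055 cm⁴
  hole 3: d = 1.25 cm → contributes −0.8055 cm⁴
  hole 4: d = 3.75 cm → contributes −7.0887 cm⁴
Total I = 309.73 cm⁴.

I_yy ≈ 310 cm⁴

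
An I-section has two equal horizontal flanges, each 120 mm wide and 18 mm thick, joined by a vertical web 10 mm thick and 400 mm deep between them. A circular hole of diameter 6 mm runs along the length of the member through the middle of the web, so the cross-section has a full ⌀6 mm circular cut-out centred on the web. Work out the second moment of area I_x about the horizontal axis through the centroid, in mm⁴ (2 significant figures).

Decompose the section into non-overlapping parts with the origin at the bottom-left of its bounding rectangle.
Bottom flange: 120 × 18, A = 2 160 mm², y = 9 mm, Ī = 58 320 mm⁴.
Web: 10 × 400, A = 4 000 mm², y = 218 mm, Ī = 53 333 333 mm⁴.
Top flange: 120 × 18, A = 2 160 mm², y = 427 mm, Ī = 58 320 mm⁴.
Hole (subtracted): ⌀6, A = 28.27 mm², y = 218 mm, Ī = 63.62 mm⁴.
By symmetry the centroid is at mid-height, ȳ = 218 mm.
Transfer each piece to the horizontal axis through the centroid using Ī + A·d² with d = y − 218:
  bottom flange: d = -209 mm → contributes +94 409 280 mm⁴
  web: d = 0 mm → contributes +53 333 333 mm⁴
  top flange: d = 209 mm → contributes +94 409 280 mm⁴
  hole: d = 0 mm → contributes −63.62 mm⁴
Total I = 242 151 830 mm⁴.

I_x ≈ 2.4 × 10⁸ mm⁴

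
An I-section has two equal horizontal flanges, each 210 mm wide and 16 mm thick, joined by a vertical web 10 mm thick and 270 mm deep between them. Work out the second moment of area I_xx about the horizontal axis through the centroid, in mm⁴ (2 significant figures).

I_xx ≈ 1.5 × 10⁸ mm⁴

Treat the section as a set of non-overlapping primitives; coordinates are from the bounding-box lower-left.
Bottom flange: 210 × 16, A = 3 360 mm², y = 8 mm, Ī = 71 680 mm⁴.
Web: 10 × 270, A = 2 700 mm², y = 151 mm, Ī = 16 402 500 mm⁴.
Top flange: 210 × 16, A = 3 360 mm², y = 294 mm, Ī = 71 680 mm⁴.
By symmetry the centroid is at mid-height, ȳ = 151 mm.
Transfer each piece to the horizontal axis through the centroid using Ī + A·d² with d = y − 151:
  bottom flange: d = -143 mm → contributes +68 780 320 mm⁴
  web: d = 0 mm → contributes +16 402 500 mm⁴
  top flange: d = 143 mm → contributes +68 780 320 mm⁴
Total I = 153 963 140 mm⁴.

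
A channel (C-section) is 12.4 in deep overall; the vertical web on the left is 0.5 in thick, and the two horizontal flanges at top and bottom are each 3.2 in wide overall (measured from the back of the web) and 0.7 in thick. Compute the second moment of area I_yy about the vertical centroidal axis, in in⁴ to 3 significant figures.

Treat the section as a set of non-overlapping primitives; coordinates are from the bounding-box lower-left.
Web: 0.5 × 12.4, A = 6.2 in², x = 0.25 in, Ī = 0.12917 in⁴.
Top flange (beyond web): 2.7 × 0.7, A = 1.89 in², x = 1.85 in, Ī = 1.1482 in⁴.
Bottom flange (beyond web): 2.7 × 0.7, A = 1.89 in², x = 1.85 in, Ī = 1.1482 in⁴.
Centroid: x̄ = ΣA·x / ΣA = 0.85601 in.
Transfer each piece to the vertical centroidal axis using Ī + A·d² with d = x − 0.85601:
  web: d = -0.60601 in → contributes +2.4061 in⁴
  top flange (beyond web): d = 0.99399 in → contributes +3.0155 in⁴
  bottom flange (beyond web): d = 0.99399 in → contributes +3.0155 in⁴
Total I = 8.4372 in⁴.

I_yy ≈ 8.44 in⁴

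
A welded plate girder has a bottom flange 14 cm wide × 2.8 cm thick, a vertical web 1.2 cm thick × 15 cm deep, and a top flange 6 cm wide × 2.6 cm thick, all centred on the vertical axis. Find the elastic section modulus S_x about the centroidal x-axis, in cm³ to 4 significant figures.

Split into non-overlapping primitives; take the origin at the lower-left of the bounding box.
Bottom plate: 14 × 2.8, A = 39.2 cm², y = 1.4 cm, Ī = 25.6107 cm⁴.
Web plate: 1.2 × 15, A = 18 cm², y = 10.3 cm, Ī = 337.5 cm⁴.
Top plate: 6 × 2.6, A = 15.6 cm², y = 19.1 cm, Ī = 8.788 cm⁴.
Centroid: ȳ = ΣA·y / ΣA = 7.39341 cm.
Transfer each piece to the centroidal x-axis using Ī + A·d² with d = y − 7.39341:
  bottom plate: d = -5.99341 cm → contributes +1433.71 cm⁴
  web plate: d = 2.90659 cm → contributes +489.569 cm⁴
  top plate: d = 11.7066 cm → contributes +2146.68 cm⁴
Total I = 4069.96 cm⁴.
Extreme fibre distance c = 13.0066 cm; S = I/c = 312.915 cm³.

S_x ≈ 312.9 cm³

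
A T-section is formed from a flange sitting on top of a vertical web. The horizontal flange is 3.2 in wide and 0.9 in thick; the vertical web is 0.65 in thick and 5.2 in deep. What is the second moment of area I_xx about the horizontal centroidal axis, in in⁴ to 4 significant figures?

Break the section into simple shapes (no overlaps), measuring from the bottom-left corner of the bounding box.
Flange: 3.2 × 0.9, A = 2.88 in², y = 5.65 in, Ī = 0.1944 in⁴.
Web: 0.65 × 5.2, A = 3.38 in², y = 2.6 in, Ī = 7.61627 in⁴.
Centroid: ȳ = ΣA·y / ΣA = 4.00319 in.
Transfer each piece to the horizontal centroidal axis using Ī + A·d² with d = y − 4.00319:
  flange: d = 1.64681 in → contributes +8.00487 in⁴
  web: d = -1.40319 in → contributes +14.2713 in⁴
Total I = 22.2762 in⁴.

I_xx ≈ 22.28 in⁴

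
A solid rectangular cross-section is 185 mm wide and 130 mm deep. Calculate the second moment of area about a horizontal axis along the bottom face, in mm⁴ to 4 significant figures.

The section: 185 × 130, A = 24 050 mm², y = 65 mm, Ī = 33 870 417 mm⁴.
Transfer it to the bottom edge using Ī + A·d² with d = y − 0:
  the section: d = 65 mm → contributes +135 481 667 mm⁴
Total I = 135 481 667 mm⁴.

I_base ≈ 1.355 × 10⁸ mm⁴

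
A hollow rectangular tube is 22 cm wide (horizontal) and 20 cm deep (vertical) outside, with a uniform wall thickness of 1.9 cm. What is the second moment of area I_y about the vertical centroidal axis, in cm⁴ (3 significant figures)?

Decompose the section into non-overlapping parts with the origin at the bottom-left of its bounding rectangle.
Outer rectangle: 22 × 20, A = 440 cm², x = 11 cm, Ī = 17 747 cm⁴.
Inner void (subtracted): 18.2 × 16.2, A = 294.84 cm², x = 11 cm, Ī = 8138.6 cm⁴.
By symmetry the centroid is at mid-width, x̄ = 11 cm.
All pieces are centred on the vertical centroidal axis, so I = ΣĪ (holes subtracted) = 9608.1 cm⁴.

I_y ≈ 9610 cm⁴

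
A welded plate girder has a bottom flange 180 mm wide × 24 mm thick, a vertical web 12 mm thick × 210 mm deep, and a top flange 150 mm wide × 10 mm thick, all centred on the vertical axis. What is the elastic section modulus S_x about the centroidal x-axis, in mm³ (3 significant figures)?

S_x ≈ 4.68 × 10⁵ mm³

Treat the section as a set of non-overlapping primitives; coordinates are from the bounding-box lower-left.
Bottom plate: 180 × 24, A = 4 320 mm², y = 12 mm, Ī = 207 360 mm⁴.
Web plate: 12 × 210, A = 2 520 mm², y = 129 mm, Ī = 9 261 000 mm⁴.
Top plate: 150 × 10, A = 1 500 mm², y = 239 mm, Ī = 12 500 mm⁴.
Centroid: ȳ = ΣA·y / ΣA = 88.18 mm.
Transfer each piece to the centroidal x-axis using Ī + A·d² with d = y − 88.18:
  bottom plate: d = -76.18 mm → contributes +25 277 920 mm⁴
  web plate: d = 40.82 mm → contributes +13 460 036 mm⁴
  top plate: d = 150.82 mm → contributes +34 132 574 mm⁴
Total I = 72 870 530 mm⁴.
Extreme fibre distance c = 155.82 mm; S = I/c = 467 658 mm³.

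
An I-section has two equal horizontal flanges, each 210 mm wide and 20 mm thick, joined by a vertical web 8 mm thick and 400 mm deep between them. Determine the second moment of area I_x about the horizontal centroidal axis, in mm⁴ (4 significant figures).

Break the section into simple shapes (no overlaps), measuring from the bottom-left corner of the bounding box.
Bottom flange: 210 × 20, A = 4 200 mm², y = 10 mm, Ī = 140 000 mm⁴.
Web: 8 × 400, A = 3 200 mm², y = 220 mm, Ī = 42 666 667 mm⁴.
Top flange: 210 × 20, A = 4 200 mm², y = 430 mm, Ī = 140 000 mm⁴.
By symmetry the centroid is at mid-height, ȳ = 220 mm.
Transfer each piece to the horizontal centroidal axis using Ī + A·d² with d = y − 220:
  bottom flange: d = -210 mm → contributes +185 360 000 mm⁴
  web: d = 0 mm → contributes +42 666 667 mm⁴
  top flange: d = 210 mm → contributes +185 360 000 mm⁴
Total I = 413 386 667 mm⁴.

I_x ≈ 4.134 × 10⁸ mm⁴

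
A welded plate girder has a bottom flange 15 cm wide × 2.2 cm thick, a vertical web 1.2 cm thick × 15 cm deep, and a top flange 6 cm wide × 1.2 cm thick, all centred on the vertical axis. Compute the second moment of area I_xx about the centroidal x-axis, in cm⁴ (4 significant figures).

Decompose the section into non-overlapping parts with the origin at the bottom-left of its bounding rectangle.
Bottom plate: 15 × 2.2, A = 33 cm², y = 1.1 cm, Ī = 13.31 cm⁴.
Web plate: 1.2 × 15, A = 18 cm², y = 9.7 cm, Ī = 337.5 cm⁴.
Top plate: 6 × 1.2, A = 7.2 cm², y = 17.8 cm, Ī = 0.864 cm⁴.
Centroid: ȳ = ΣA·y / ΣA = 5.82577 cm.
Transfer each piece to the centroidal x-axis using Ī + A·d² with d = y − 5.82577:
  bottom plate: d = -4.72577 cm → contributes +750.297 cm⁴
  web plate: d = 3.87423 cm → contributes +607.673 cm⁴
  top plate: d = 11.9742 cm → contributes +1033.22 cm⁴
Total I = 2391.19 cm⁴.

I_xx ≈ 2391 cm⁴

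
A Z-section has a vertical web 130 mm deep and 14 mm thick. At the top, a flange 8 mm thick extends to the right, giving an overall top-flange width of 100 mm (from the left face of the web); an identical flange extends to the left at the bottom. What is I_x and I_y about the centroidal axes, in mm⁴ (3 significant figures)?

I_x ≈ 7.69 × 10⁶ mm⁴, I_y ≈ 4.32 × 10⁶ mm⁴

Decompose the section into non-overlapping parts with the origin at the bottom-left of its bounding rectangle.
Web: 14 × 130, A = 1 820 mm², y = 65 mm, Ī = 2 563 167 mm⁴.
Top flange (beyond web): 86 × 8, A = 688 mm², y = 126 mm, Ī = 3669.3 mm⁴.
Bottom flange (beyond web): 86 × 8, A = 688 mm², y = 4 mm, Ī = 3669.3 mm⁴.
Centroid: ȳ = ΣA·y / ΣA = 65 mm.
Transfer each piece to the centroidal x-axis using Ī + A·d² with d = y − 65:
  web: d = 0 mm → contributes +2 563 167 mm⁴
  top flange (beyond web): d = 61 mm → contributes +2 563 717 mm⁴
  bottom flange (beyond web): d = -61 mm → contributes +2 563 717 mm⁴
Total I = 7 690 601 mm⁴.
For the y-axis: x̄ = 93 mm.
Repeating about the centroidal y-axis gives I_y = 4 317 801 mm⁴.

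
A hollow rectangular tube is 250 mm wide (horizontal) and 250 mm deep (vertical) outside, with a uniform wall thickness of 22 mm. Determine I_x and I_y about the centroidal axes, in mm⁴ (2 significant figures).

I_x ≈ 1.8 × 10⁸ mm⁴, I_y ≈ 1.8 × 10⁸ mm⁴

Split into non-overlapping primitives; take the origin at the lower-left of the bounding box.
Outer rectangle: 250 × 250, A = 62 500 mm², y = 125 mm, Ī = 325 520 833 mm⁴.
Inner void (subtracted): 206 × 206, A = 42 436 mm², y = 125 mm, Ī = 150 067 841 mm⁴.
By symmetry the centroid is at mid-height, ȳ = 125 mm.
All pieces are centred on the centroidal x-axis, so I = ΣĪ (holes subtracted) = 175 452 992 mm⁴.
Repeating about the centroidal y-axis gives I_y = 175 452 992 mm⁴.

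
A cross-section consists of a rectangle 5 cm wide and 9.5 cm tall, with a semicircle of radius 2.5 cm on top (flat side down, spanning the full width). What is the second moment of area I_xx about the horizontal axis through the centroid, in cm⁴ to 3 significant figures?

Treat the section as a set of non-overlapping primitives; coordinates are from the bounding-box lower-left.
Rectangular body: 5 × 9.5, A = 47.5 cm², y = 4.75 cm, Ī = 357.24 cm⁴.
Semicircular cap: semicircle r = 2.5, A = 9.8175 cm², y = 10.561 cm, Ī = 4.2874 cm⁴.
Centroid: ȳ = ΣA·y / ΣA = 5.7453 cm.
Transfer each piece to the horizontal axis through the centroid using Ī + A·d² with d = y − 5.7453:
  rectangular body: d = -0.99533 cm → contributes +404.3 cm⁴
  semicircular cap: d = 4.8157 cm → contributes +231.96 cm⁴
Total I = 636.26 cm⁴.

I_xx ≈ 636 cm⁴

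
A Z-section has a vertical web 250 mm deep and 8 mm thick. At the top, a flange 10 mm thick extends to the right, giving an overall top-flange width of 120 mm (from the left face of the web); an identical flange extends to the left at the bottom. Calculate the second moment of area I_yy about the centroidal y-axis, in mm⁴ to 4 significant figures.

I_yy ≈ 1.042 × 10⁷ mm⁴

Break the section into simple shapes (no overlaps), measuring from the bottom-left corner of the bounding box.
Web: 8 × 250, A = 2 000 mm², x = 116 mm, Ī = 10666.7 mm⁴.
Top flange (beyond web): 112 × 10, A = 1 120 mm², x = 176 mm, Ī = 1 170 773 mm⁴.
Bottom flange (beyond web): 112 × 10, A = 1 120 mm², x = 56 mm, Ī = 1 170 773 mm⁴.
Centroid: x̄ = ΣA·x / ΣA = 116 mm.
Transfer each piece to the centroidal y-axis using Ī + A·d² with d = x − 116:
  web: d = 0 mm → contributes +10666.7 mm⁴
  top flange (beyond web): d = 60 mm → contributes +5 202 773 mm⁴
  bottom flange (beyond web): d = -60 mm → contributes +5 202 773 mm⁴
Total I = 10 416 213 mm⁴.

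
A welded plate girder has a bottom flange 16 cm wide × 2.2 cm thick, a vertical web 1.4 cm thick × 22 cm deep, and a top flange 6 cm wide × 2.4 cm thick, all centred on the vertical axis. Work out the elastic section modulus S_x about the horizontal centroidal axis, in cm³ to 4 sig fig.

S_x ≈ 471.2 cm³

Split into non-overlapping primitives; take the origin at the lower-left of the bounding box.
Bottom plate: 16 × 2.2, A = 35.2 cm², y = 1.1 cm, Ī = 14.1973 cm⁴.
Web plate: 1.4 × 22, A = 30.8 cm², y = 13.2 cm, Ī = 1242.27 cm⁴.
Top plate: 6 × 2.4, A = 14.4 cm², y = 25.4 cm, Ī = 6.912 cm⁴.
Centroid: ȳ = ΣA·y / ΣA = 10.0876 cm.
Transfer each piece to the horizontal centroidal axis using Ī + A·d² with d = y − 10.0876:
  bottom plate: d = -8.98756 cm → contributes +2857.52 cm⁴
  web plate: d = 3.11244 cm → contributes +1540.63 cm⁴
  top plate: d = 15.3124 cm → contributes +3383.29 cm⁴
Total I = 7781.45 cm⁴.
Extreme fibre distance c = 16.5124 cm; S = I/c = 471.248 cm³.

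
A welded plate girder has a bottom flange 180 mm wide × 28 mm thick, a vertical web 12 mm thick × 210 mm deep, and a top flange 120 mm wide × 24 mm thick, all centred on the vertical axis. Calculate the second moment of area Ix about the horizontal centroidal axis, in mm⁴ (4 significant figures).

Break the section into simple shapes (no overlaps), measuring from the bottom-left corner of the bounding box.
Bottom plate: 180 × 28, A = 5 040 mm², y = 14 mm, Ī = 329 280 mm⁴.
Web plate: 12 × 210, A = 2 520 mm², y = 133 mm, Ī = 9 261 000 mm⁴.
Top plate: 120 × 24, A = 2 880 mm², y = 250 mm, Ī = 138 240 mm⁴.
Centroid: ȳ = ΣA·y / ΣA = 107.828 mm.
Transfer each piece to the horizontal centroidal axis using Ī + A·d² with d = y − 107.828:
  bottom plate: d = -93.8276 mm → contributes +44 699 504 mm⁴
  web plate: d = 25.1724 mm → contributes +10 857 799 mm⁴
  top plate: d = 142.172 mm → contributes +58 351 666 mm⁴
Total I = 113 908 970 mm⁴.

Ix ≈ 1.139 × 10⁸ mm⁴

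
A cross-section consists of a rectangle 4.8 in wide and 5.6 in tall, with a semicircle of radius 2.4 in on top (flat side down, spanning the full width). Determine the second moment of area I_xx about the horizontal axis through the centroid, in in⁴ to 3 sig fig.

Treat the section as a set of non-overlapping primitives; coordinates are from the bounding-box lower-left.
Rectangular body: 4.8 × 5.6, A = 26.88 in², y = 2.8 in, Ī = 70.246 in⁴.
Semicircular cap: semicircle r = 2.4, A = 9.0478 in², y = 6.6186 in, Ī = 3.6415 in⁴.
Centroid: ȳ = ΣA·y / ΣA = 3.7616 in.
Transfer each piece to the horizontal axis through the centroid using Ī + A·d² with d = y − 3.7616:
  rectangular body: d = -0.96165 in → contributes +95.104 in⁴
  semicircular cap: d = 2.8569 in → contributes +77.491 in⁴
Total I = 172.59 in⁴.

I_xx ≈ 173 in⁴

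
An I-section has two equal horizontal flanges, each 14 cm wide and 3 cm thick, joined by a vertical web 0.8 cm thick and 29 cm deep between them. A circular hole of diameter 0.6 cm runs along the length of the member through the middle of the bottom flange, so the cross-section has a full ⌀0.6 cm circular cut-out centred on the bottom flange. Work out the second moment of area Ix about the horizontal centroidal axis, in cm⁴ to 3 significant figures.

Treat the section as a set of non-overlapping primitives; coordinates are from the bounding-box lower-left.
Bottom flange: 14 × 3, A = 42 cm², y = 1.5 cm, Ī = 31.5 cm⁴.
Web: 0.8 × 29, A = 23.2 cm², y = 17.5 cm, Ī = 1625.9 cm⁴.
Top flange: 14 × 3, A = 42 cm², y = 33.5 cm, Ī = 31.5 cm⁴.
Hole (subtracted): ⌀0.6, A = 0.28274 cm², y = 1.5 cm, Ī = 0.0063617 cm⁴.
Centroid: ȳ = ΣA·y / ΣA = 17.542 cm.
Transfer each piece to the horizontal centroidal axis using Ī + A·d² with d = y − 17.542:
  bottom flange: d = -16.042 cm → contributes +10 840 cm⁴
  web: d = -0.042312 cm → contributes +1 626 cm⁴
  top flange: d = 15.958 cm → contributes +10 727 cm⁴
  hole: d = -16.042 cm → contributes −72.772 cm⁴
Total I = 23 120 cm⁴.

Ix ≈ 2.31 × 10⁴ cm⁴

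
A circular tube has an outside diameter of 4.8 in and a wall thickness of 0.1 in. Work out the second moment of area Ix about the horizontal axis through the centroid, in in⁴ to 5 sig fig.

Ix ≈ 4.0790 in⁴

Treat the section as a set of non-overlapping primitives; coordinates are from the bounding-box lower-left.
Outer circle: ⌀4.8, A = 18.09557 in², y = 2.4 in, Ī = 26.05763 in⁴.
Bore (subtracted): ⌀4.6, A = 16.61903 in², y = 2.4 in, Ī = 21.97866 in⁴.
By symmetry the centroid is at mid-height, ȳ = 2.4 in.
All pieces are centred on the horizontal axis through the centroid, so I = ΣĪ (holes subtracted) = 4.078965 in⁴.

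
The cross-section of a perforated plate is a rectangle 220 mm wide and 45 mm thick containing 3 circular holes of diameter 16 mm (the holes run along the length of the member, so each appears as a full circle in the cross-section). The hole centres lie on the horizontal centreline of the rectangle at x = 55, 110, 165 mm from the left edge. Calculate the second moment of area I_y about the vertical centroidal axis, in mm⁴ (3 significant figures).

Break the section into simple shapes (no overlaps), measuring from the bottom-left corner of the bounding box.
Plate: 220 × 45, A = 9 900 mm², x = 110 mm, Ī = 39 930 000 mm⁴.
Hole 1 (subtracted): ⌀16, A = 201.06 mm², x = 55 mm, Ī = 3 217 mm⁴.
Hole 2 (subtracted): ⌀16, A = 201.06 mm², x = 110 mm, Ī = 3 217 mm⁴.
Hole 3 (subtracted): ⌀16, A = 201.06 mm², x = 165 mm, Ī = 3 217 mm⁴.
By symmetry the centroid is at mid-width, x̄ = 110 mm.
Transfer each piece to the vertical centroidal axis using Ī + A·d² with d = x − 110:
  plate: d = 0 mm → contributes +39 930 000 mm⁴
  hole 1: d = -55 mm → contributes −611 429 mm⁴
  hole 2: d = 0 mm → contributes −3 217 mm⁴
  hole 3: d = 55 mm → contributes −611 429 mm⁴
Total I = 38 703 924 mm⁴.

I_y ≈ 3.87 × 10⁷ mm⁴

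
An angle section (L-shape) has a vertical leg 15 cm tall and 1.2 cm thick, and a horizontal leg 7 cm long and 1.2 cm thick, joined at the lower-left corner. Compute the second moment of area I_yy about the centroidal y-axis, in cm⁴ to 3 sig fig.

I_yy ≈ 83.2 cm⁴

Decompose the section into non-overlapping parts with the origin at the bottom-left of its bounding rectangle.
Vertical leg: 1.2 × 15, A = 18 cm², x = 0.6 cm, Ī = 2.16 cm⁴.
Horizontal leg (remainder): 5.8 × 1.2, A = 6.96 cm², x = 4.1 cm, Ī = 19.511 cm⁴.
Centroid: x̄ = ΣA·x / ΣA = 1.576 cm.
Transfer each piece to the centroidal y-axis using Ī + A·d² with d = x − 1.576:
  vertical leg: d = -0.97596 cm → contributes +19.305 cm⁴
  horizontal leg (remainder): d = 2.524 cm → contributes +63.852 cm⁴
Total I = 83.157 cm⁴.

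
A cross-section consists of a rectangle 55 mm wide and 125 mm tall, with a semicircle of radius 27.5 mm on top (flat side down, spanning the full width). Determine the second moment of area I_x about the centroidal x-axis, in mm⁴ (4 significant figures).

I_x ≈ 1.459 × 10⁷ mm⁴

Treat the section as a set of non-overlapping primitives; coordinates are from the bounding-box lower-left.
Rectangular body: 55 × 125, A = 6 875 mm², y = 62.5 mm, Ī = 8 951 823 mm⁴.
Semicircular cap: semicircle r = 27.5, A = 1187.91 mm², y = 136.671 mm, Ī = 62771.5 mm⁴.
Centroid: ȳ = ΣA·y / ΣA = 73.4277 mm.
Transfer each piece to the centroidal x-axis using Ī + A·d² with d = y − 73.4277:
  rectangular body: d = -10.9277 mm → contributes +9 772 801 mm⁴
  semicircular cap: d = 63.2436 mm → contributes +4 814 144 mm⁴
Total I = 14 586 945 mm⁴.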